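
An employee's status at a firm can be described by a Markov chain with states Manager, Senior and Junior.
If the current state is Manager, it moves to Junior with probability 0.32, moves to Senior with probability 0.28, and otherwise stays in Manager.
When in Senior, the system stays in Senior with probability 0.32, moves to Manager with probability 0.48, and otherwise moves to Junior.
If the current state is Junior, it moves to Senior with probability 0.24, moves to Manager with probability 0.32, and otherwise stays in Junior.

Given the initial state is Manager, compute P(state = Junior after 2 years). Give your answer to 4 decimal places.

0.3248

Sum over the intermediate state after 1 year:
P = P(Manager→Manager)·P(Manager→Junior) + P(Manager→Senior)·P(Senior→Junior) + P(Manager→Junior)·P(Junior→Junior)
  = 0.4×0.32 + 0.28×0.2 + 0.32×0.44
  = 0.1280 + 0.0560 + 0.1408 = 0.3248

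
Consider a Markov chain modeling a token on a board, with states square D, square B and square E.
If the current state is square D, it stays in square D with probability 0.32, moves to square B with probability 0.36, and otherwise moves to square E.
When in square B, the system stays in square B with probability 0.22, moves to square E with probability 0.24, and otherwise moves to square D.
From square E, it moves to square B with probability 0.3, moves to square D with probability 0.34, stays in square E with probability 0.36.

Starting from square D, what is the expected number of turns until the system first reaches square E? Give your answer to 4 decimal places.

Let t(s) be the expected number of turns to first reach square E from state s, with t(square E) = 0. Conditioning on the first turn:
t(square D) = 1 + 0.32·t(square D) + 0.36·t(square B)
t(square B) = 1 + 0.54·t(square D) + 0.22·t(square B)
Solving: t(square D) = 3.3929, t(square B) = 3.6310.
Expected turns from square D to square E: 3.3929.

3.3929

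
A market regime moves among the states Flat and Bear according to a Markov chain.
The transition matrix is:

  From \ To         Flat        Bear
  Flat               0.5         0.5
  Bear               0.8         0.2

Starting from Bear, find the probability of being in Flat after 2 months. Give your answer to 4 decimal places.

Sum over the intermediate state after 1 month:
P = P(Bear→Flat)·P(Flat→Flat) + P(Bear→Bear)·P(Bear→Flat)
  = 0.8×0.5 + 0.2×0.8
  = 0.4000 + 0.1600 = 0.5600

0.5600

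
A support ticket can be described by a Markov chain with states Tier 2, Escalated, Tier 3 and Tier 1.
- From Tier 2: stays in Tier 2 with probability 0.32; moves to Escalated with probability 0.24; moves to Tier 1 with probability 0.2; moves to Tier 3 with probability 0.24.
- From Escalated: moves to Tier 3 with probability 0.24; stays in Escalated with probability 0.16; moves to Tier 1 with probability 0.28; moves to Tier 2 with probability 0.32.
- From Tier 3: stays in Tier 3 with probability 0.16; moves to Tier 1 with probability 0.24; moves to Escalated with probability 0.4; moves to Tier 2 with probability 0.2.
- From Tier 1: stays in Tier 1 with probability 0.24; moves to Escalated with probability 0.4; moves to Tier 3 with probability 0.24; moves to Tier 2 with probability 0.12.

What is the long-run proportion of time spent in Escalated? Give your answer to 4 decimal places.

0.2910

Let the stationary distribution be π with π = πP and π_1 + π_2 + π_3 + π_4 = 1.
π_1 = 0.32·π_1 + 0.32·π_2 + 0.2·π_3 + 0.12·π_4
π_2 = 0.24·π_1 + 0.16·π_2 + 0.4·π_3 + 0.4·π_4
π_3 = 0.24·π_1 + 0.24·π_2 + 0.16·π_3 + 0.24·π_4
Solving with the normalization constraint gives π = (0.2450, 0.2910, 0.2222, 0.2418).
So the stationary probability of Escalated is 0.2910.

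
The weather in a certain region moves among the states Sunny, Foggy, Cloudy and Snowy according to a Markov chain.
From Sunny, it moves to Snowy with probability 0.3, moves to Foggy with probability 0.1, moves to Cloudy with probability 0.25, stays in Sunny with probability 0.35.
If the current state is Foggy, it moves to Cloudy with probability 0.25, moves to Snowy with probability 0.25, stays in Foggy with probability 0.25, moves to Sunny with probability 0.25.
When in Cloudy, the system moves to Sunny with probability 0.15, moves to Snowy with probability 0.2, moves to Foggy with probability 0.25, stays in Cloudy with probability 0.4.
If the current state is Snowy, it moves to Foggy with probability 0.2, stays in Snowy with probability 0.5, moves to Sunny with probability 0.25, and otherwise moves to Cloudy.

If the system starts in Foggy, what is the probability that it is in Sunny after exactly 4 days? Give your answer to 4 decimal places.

0.2528

Propagate the distribution vector 4 days from Foggy.
After 0 days: (0.0000, 1.0000, 0.0000, 0.0000)
After 1 day: (0.2500, 0.2500, 0.2500, 0.2500)
After 2 days: (0.2500, 0.2000, 0.2375, 0.3125)
After 3 days: (0.2513, 0.1969, 0.2231, 0.3288)
After 4 days: (0.2528, 0.1959, 0.2177, 0.3336)
P(in Sunny after 4 days) = 0.2528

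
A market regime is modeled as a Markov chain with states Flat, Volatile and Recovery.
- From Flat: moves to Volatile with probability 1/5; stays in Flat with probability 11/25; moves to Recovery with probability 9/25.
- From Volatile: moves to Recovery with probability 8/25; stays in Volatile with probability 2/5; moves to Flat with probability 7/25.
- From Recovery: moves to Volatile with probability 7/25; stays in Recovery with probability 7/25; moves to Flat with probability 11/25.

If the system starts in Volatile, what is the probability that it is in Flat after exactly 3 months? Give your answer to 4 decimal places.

0.3911

Propagate the distribution vector 3 months from Volatile.
After 0 months: (0.0000, 1.0000, 0.0000)
After 1 month: (0.2800, 0.4000, 0.3200)
After 2 months: (0.3760, 0.3056, 0.3184)
After 3 months: (0.3911, 0.2866, 0.3223)
P(in Flat after 3 months) = 0.3911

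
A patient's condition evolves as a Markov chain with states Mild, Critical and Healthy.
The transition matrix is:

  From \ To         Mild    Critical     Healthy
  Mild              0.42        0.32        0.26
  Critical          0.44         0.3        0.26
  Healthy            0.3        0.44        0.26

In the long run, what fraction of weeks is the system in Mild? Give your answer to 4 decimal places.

Let the stationary distribution be π with π = πP and π_1 + π_2 + π_3 = 1.
π_1 = 0.42·π_1 + 0.44·π_2 + 0.3·π_3
π_2 = 0.32·π_1 + 0.3·π_2 + 0.44·π_3
Solving with the normalization constraint gives π = (0.3957, 0.3443, 0.2600).
So the stationary probability of Mild is 0.3957.

0.3957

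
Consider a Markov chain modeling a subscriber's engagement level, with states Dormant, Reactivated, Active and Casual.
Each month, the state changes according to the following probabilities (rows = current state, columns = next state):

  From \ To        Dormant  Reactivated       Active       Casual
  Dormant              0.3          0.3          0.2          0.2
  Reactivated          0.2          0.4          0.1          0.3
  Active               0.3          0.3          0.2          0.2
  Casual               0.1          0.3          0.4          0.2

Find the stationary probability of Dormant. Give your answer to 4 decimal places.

Let the stationary distribution be π with π = πP and π_1 + π_2 + π_3 + π_4 = 1.
π_1 = 0.3·π_1 + 0.2·π_2 + 0.3·π_3 + 0.1·π_4
π_2 = 0.3·π_1 + 0.4·π_2 + 0.3·π_3 + 0.3·π_4
π_3 = 0.2·π_1 + 0.1·π_2 + 0.2·π_3 + 0.4·π_4
Solving with the normalization constraint gives π = (0.2200, 0.3333, 0.2133, 0.2333).
So the stationary probability of Dormant is 0.2200.

0.2200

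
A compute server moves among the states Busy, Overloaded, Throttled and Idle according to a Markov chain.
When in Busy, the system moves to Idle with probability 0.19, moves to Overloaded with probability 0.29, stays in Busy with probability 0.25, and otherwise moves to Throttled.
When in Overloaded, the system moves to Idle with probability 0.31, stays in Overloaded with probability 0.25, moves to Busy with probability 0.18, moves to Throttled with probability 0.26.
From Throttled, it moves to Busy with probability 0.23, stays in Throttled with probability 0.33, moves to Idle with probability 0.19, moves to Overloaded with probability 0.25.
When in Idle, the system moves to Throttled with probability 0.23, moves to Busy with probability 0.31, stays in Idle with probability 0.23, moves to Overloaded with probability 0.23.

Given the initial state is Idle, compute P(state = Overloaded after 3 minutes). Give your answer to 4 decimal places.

0.2552

Propagate the distribution vector 3 minutes from Idle.
After 0 minutes: (0.0000, 0.0000, 0.0000, 1.0000)
After 1 minute: (0.3100, 0.2300, 0.2300, 0.2300)
After 2 minutes: (0.2431, 0.2578, 0.2723, 0.2268)
After 3 minutes: (0.2401, 0.2552, 0.2747, 0.2300)
P(in Overloaded after 3 minutes) = 0.2552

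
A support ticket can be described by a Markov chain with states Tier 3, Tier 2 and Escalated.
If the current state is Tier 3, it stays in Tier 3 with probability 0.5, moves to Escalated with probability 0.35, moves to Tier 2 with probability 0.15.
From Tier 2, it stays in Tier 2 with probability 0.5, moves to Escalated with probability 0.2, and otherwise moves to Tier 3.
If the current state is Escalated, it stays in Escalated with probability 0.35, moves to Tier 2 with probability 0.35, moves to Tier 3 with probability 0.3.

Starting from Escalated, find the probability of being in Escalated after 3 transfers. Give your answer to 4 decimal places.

0.2986

Propagate the distribution vector 3 transfers from Escalated.
After 0 transfers: (0.0000, 0.0000, 1.0000)
After 1 transfer: (0.3000, 0.3500, 0.3500)
After 2 transfers: (0.3600, 0.3425, 0.2975)
After 3 transfers: (0.3720, 0.3294, 0.2986)
P(in Escalated after 3 transfers) = 0.2986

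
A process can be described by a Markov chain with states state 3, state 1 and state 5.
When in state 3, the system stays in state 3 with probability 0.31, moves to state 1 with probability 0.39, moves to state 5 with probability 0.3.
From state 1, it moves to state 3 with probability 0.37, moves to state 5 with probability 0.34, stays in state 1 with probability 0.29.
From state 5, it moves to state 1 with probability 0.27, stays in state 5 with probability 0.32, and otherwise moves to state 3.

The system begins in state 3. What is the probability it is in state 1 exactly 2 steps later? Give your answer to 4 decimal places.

Sum over the intermediate state after 1 step:
P = P(state 3→state 3)·P(state 3→state 1) + P(state 3→state 1)·P(state 1→state 1) + P(state 3→state 5)·P(state 5→state 1)
  = 0.31×0.39 + 0.39×0.29 + 0.3×0.27
  = 0.1209 + 0.1131 + 0.0810 = 0.3150

0.3150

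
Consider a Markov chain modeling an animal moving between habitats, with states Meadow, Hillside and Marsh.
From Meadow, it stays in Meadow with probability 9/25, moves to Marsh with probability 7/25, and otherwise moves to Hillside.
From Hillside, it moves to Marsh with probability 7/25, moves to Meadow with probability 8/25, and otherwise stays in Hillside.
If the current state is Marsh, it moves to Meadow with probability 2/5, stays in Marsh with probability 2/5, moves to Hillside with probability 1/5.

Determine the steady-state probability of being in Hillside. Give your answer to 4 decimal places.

Let the stationary distribution be π with π = πP and π_1 + π_2 + π_3 = 1.
π_1 = 0.36·π_1 + 0.32·π_2 + 0.4·π_3
π_2 = 0.36·π_1 + 0.4·π_2 + 0.2·π_3
Solving with the normalization constraint gives π = (0.3598, 0.3220, 0.3182).
So the stationary probability of Hillside is 0.3220.

0.3220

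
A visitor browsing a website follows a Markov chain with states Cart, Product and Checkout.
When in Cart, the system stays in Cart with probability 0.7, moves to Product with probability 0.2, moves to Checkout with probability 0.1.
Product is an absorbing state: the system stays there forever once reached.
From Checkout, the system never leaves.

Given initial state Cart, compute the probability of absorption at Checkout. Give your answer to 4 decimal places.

Let h(s) be the probability of absorption at Checkout starting from transient state s. Then h(Checkout) = 1 and h(Product) = 0. By first-step analysis:
h(Cart) = 0.7·h(Cart) + 0.2·0 + 0.1·1
Solving: h(Cart) = 0.3333.
Starting from Cart, the probability is 0.3333.

0.3333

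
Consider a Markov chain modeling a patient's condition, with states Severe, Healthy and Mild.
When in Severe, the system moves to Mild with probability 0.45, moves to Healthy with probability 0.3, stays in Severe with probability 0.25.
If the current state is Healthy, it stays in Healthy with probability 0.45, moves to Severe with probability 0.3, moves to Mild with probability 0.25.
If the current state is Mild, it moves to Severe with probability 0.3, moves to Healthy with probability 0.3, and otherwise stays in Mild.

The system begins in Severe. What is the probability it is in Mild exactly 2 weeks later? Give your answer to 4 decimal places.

Sum over the intermediate state after 1 week:
P = P(Severe→Severe)·P(Severe→Mild) + P(Severe→Healthy)·P(Healthy→Mild) + P(Severe→Mild)·P(Mild→Mild)
  = 0.25×0.45 + 0.3×0.25 + 0.45×0.4
  = 0.1125 + 0.0750 + 0.1800 = 0.3675

0.3675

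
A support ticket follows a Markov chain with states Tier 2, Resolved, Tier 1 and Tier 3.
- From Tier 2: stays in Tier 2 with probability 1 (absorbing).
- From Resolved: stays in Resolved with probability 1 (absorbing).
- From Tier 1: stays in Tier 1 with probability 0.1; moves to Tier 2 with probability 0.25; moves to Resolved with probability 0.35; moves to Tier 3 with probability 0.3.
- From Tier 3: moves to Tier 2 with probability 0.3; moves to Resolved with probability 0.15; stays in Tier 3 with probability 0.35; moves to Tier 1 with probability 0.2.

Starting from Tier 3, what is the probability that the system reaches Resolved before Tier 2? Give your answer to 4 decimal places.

Let h(s) be the probability of absorption at Resolved starting from transient state s. Then h(Resolved) = 1 and h(Tier 2) = 0. By first-step analysis:
h(Tier 1) = 0.25·0 + 0.35·1 + 0.1·h(Tier 1) + 0.3·h(Tier 3)
h(Tier 3) = 0.3·0 + 0.15·1 + 0.2·h(Tier 1) + 0.35·h(Tier 3)
Solving: h(Tier 1) = 0.5190, h(Tier 3) = 0.3905.
Starting from Tier 3, the probability is 0.3905.

0.3905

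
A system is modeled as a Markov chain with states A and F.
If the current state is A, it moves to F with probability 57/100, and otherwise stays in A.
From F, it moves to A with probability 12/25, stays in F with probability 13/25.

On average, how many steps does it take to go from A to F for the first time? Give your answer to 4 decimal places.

Let t(s) be the expected number of steps to first reach F from state s, with t(F) = 0. Conditioning on the first step:
t(A) = 1 + 0.43·t(A)
Solving: t(A) = 1.7544.
Expected steps from A to F: 1.7544.

1.7544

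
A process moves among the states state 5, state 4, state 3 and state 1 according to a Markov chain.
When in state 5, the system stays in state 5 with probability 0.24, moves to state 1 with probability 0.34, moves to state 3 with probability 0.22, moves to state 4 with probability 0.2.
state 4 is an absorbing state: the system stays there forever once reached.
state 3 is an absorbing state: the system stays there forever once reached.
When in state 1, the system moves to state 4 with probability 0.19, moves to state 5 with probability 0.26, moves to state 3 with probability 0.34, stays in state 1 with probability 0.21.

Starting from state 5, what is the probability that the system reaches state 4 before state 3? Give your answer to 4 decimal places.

0.4348

Let h(s) be the probability of absorption at state 4 starting from transient state s. Then h(state 4) = 1 and h(state 3) = 0. By first-step analysis:
h(state 5) = 0.24·h(state 5) + 0.2·1 + 0.22·0 + 0.34·h(state 1)
h(state 1) = 0.26·h(state 5) + 0.19·1 + 0.34·0 + 0.21·h(state 1)
Solving: h(state 5) = 0.4348, h(state 1) = 0.3836.
Starting from state 5, the probability is 0.4348.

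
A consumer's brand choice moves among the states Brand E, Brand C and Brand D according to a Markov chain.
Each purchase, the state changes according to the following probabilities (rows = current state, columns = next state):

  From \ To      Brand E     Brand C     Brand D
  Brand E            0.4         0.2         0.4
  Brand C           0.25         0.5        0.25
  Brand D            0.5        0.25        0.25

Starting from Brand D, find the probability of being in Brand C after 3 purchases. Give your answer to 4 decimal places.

0.3025

Propagate the distribution vector 3 purchases from Brand D.
After 0 purchases: (0.0000, 0.0000, 1.0000)
After 1 purchase: (0.5000, 0.2500, 0.2500)
After 2 purchases: (0.3875, 0.2875, 0.3250)
After 3 purchases: (0.3894, 0.3025, 0.3081)
P(in Brand C after 3 purchases) = 0.3025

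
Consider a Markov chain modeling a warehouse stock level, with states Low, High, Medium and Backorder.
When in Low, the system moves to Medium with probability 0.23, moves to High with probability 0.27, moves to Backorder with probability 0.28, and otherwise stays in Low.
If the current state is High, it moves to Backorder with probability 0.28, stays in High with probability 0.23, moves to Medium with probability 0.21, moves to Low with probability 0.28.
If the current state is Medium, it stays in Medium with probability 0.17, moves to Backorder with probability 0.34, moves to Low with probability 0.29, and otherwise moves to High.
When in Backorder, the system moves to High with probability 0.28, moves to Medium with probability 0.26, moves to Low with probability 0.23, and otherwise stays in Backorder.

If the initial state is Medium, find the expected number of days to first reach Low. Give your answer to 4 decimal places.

3.7028

Let t(s) be the expected number of days to first reach Low from state s, with t(Low) = 0. Conditioning on the first day:
t(High) = 1 + 0.23·t(High) + 0.21·t(Medium) + 0.28·t(Backorder)
t(Medium) = 1 + 0.2·t(High) + 0.17·t(Medium) + 0.34·t(Backorder)
t(Backorder) = 1 + 0.28·t(High) + 0.26·t(Medium) + 0.23·t(Backorder)
Solving: t(High) = 3.7285, t(Medium) = 3.7028, t(Backorder) = 3.9048.
Expected days from Medium to Low: 3.7028.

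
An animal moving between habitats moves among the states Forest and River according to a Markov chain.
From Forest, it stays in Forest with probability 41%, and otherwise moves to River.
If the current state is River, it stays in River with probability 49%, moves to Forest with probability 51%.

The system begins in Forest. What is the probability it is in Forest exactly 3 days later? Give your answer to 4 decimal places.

Propagate the distribution vector 3 days from Forest.
After 0 days: (1.0000, 0.0000)
After 1 day: (0.4100, 0.5900)
After 2 days: (0.4690, 0.5310)
After 3 days: (0.4631, 0.5369)
P(in Forest after 3 days) = 0.4631

0.4631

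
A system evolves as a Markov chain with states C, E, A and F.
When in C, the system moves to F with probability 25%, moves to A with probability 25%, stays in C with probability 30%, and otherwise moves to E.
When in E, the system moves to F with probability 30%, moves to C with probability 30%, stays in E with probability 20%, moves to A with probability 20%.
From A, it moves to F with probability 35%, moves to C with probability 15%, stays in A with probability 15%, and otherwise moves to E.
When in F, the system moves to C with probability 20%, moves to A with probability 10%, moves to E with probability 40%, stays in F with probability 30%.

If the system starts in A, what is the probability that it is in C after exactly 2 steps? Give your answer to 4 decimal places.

0.2425

Propagate the distribution vector 2 steps from A.
After 0 steps: (0.0000, 0.0000, 1.0000, 0.0000)
After 1 step: (0.1500, 0.3500, 0.1500, 0.3500)
After 2 steps: (0.2425, 0.2925, 0.1650, 0.3000)
P(in C after 2 steps) = 0.2425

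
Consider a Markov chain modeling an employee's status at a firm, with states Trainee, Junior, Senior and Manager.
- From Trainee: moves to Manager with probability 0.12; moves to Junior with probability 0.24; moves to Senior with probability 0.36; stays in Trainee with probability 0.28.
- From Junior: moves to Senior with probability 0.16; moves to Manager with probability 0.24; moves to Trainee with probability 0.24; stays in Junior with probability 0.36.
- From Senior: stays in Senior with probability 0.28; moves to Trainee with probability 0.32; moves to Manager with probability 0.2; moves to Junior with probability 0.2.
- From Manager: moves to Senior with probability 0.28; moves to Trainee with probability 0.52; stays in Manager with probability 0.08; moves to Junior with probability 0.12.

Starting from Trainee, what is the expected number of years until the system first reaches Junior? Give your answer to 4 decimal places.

Let t(s) be the expected number of years to first reach Junior from state s, with t(Junior) = 0. Conditioning on the first year:
t(Trainee) = 1 + 0.28·t(Trainee) + 0.36·t(Senior) + 0.12·t(Manager)
t(Senior) = 1 + 0.32·t(Trainee) + 0.28·t(Senior) + 0.2·t(Manager)
t(Manager) = 1 + 0.52·t(Trainee) + 0.28·t(Senior) + 0.08·t(Manager)
Solving: t(Trainee) = 4.7561, t(Senior) = 4.9717, t(Manager) = 5.2883.
Expected years from Trainee to Junior: 4.7561.

4.7561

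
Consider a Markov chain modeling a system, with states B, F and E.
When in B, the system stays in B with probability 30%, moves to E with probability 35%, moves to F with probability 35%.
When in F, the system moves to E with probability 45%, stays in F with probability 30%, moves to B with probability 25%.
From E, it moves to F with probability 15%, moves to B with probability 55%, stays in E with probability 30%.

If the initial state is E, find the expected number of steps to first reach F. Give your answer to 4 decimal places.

Let t(s) be the expected number of steps to first reach F from state s, with t(F) = 0. Conditioning on the first step:
t(B) = 1 + 0.3·t(B) + 0.35·t(E)
t(E) = 1 + 0.55·t(B) + 0.3·t(E)
Solving: t(B) = 3.5294, t(E) = 4.2017.
Expected steps from E to F: 4.2017.

4.2017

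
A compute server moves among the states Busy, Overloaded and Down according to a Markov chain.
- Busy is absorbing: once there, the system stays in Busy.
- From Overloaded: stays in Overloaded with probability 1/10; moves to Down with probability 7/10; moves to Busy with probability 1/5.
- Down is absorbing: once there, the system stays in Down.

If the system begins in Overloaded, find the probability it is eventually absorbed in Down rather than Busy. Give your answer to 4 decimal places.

0.7778

Let h(s) be the probability of absorption at Down starting from transient state s. Then h(Down) = 1 and h(Busy) = 0. By first-step analysis:
h(Overloaded) = 0.2·0 + 0.1·h(Overloaded) + 0.7·1
Solving: h(Overloaded) = 0.7778.
Starting from Overloaded, the probability is 0.7778.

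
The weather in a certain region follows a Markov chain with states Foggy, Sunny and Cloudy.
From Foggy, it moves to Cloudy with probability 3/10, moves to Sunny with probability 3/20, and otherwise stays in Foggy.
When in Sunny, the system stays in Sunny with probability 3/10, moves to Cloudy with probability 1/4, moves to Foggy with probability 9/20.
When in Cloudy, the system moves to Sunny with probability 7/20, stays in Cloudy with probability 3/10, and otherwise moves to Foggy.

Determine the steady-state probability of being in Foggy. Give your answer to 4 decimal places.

0.4680

Let the stationary distribution be π with π = πP and π_1 + π_2 + π_3 = 1.
π_1 = 0.55·π_1 + 0.45·π_2 + 0.35·π_3
π_2 = 0.15·π_1 + 0.3·π_2 + 0.35·π_3
Solving with the normalization constraint gives π = (0.4680, 0.2442, 0.2878).
So the stationary probability of Foggy is 0.4680.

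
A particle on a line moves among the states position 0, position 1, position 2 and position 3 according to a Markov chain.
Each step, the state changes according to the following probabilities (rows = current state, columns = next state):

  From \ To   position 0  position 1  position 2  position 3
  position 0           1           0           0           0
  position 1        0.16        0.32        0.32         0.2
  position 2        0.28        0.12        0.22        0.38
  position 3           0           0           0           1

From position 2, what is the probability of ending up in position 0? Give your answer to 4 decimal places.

Let h(s) be the probability of absorption at position 0 starting from transient state s. Then h(position 0) = 1 and h(position 3) = 0. By first-step analysis:
h(position 1) = 0.16·1 + 0.32·h(position 1) + 0.32·h(position 2) + 0.2·0
h(position 2) = 0.28·1 + 0.12·h(position 1) + 0.22·h(position 2) + 0.38·0
Solving: h(position 1) = 0.4358, h(position 2) = 0.4260.
Starting from position 2, the probability is 0.4260.

0.4260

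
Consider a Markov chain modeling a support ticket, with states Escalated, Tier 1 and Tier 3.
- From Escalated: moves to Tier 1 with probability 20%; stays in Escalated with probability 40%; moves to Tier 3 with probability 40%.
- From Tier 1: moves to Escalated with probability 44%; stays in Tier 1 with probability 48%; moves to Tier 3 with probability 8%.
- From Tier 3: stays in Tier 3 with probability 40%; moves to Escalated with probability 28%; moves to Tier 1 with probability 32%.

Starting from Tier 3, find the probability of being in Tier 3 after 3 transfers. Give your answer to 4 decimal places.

Propagate the distribution vector 3 transfers from Tier 3.
After 0 transfers: (0.0000, 0.0000, 1.0000)
After 1 transfer: (0.2800, 0.3200, 0.4000)
After 2 transfers: (0.3648, 0.3376, 0.2976)
After 3 transfers: (0.3778, 0.3302, 0.2920)
P(in Tier 3 after 3 transfers) = 0.2920

0.2920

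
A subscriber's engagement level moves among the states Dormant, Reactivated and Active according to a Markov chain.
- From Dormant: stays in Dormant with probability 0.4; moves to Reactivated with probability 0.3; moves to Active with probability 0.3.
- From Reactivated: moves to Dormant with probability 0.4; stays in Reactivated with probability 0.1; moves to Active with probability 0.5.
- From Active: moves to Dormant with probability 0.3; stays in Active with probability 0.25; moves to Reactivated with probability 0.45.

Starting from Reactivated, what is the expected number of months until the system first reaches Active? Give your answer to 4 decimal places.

2.3810

Let t(s) be the expected number of months to first reach Active from state s, with t(Active) = 0. Conditioning on the first month:
t(Dormant) = 1 + 0.4·t(Dormant) + 0.3·t(Reactivated)
t(Reactivated) = 1 + 0.4·t(Dormant) + 0.1·t(Reactivated)
Solving: t(Dormant) = 2.8571, t(Reactivated) = 2.3810.
Expected months from Reactivated to Active: 2.3810.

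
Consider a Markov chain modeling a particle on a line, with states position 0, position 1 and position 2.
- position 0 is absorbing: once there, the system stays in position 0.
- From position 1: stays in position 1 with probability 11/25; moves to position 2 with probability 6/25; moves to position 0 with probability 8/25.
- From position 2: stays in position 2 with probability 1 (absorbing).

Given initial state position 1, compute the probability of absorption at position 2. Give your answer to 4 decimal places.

Let h(s) be the probability of absorption at position 2 starting from transient state s. Then h(position 2) = 1 and h(position 0) = 0. By first-step analysis:
h(position 1) = 0.32·0 + 0.44·h(position 1) + 0.24·1
Solving: h(position 1) = 0.4286.
Starting from position 1, the probability is 0.4286.

0.4286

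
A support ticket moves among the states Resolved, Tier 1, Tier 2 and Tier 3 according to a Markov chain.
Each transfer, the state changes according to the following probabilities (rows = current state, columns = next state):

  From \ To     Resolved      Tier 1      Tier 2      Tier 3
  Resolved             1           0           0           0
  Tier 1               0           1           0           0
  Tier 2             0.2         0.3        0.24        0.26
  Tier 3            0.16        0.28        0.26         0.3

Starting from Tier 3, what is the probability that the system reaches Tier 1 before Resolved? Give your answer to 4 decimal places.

0.6262

Let h(s) be the probability of absorption at Tier 1 starting from transient state s. Then h(Tier 1) = 1 and h(Resolved) = 0. By first-step analysis:
h(Tier 2) = 0.2·0 + 0.3·1 + 0.24·h(Tier 2) + 0.26·h(Tier 3)
h(Tier 3) = 0.16·0 + 0.28·1 + 0.26·h(Tier 2) + 0.3·h(Tier 3)
Solving: h(Tier 2) = 0.6090, h(Tier 3) = 0.6262.
Starting from Tier 3, the probability is 0.6262.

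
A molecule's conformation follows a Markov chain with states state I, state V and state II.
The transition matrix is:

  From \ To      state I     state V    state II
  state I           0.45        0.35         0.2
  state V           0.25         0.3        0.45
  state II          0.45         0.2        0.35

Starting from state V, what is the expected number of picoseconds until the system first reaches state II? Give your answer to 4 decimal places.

Let t(s) be the expected number of picoseconds to first reach state II from state s, with t(state II) = 0. Conditioning on the first picosecond:
t(state I) = 1 + 0.45·t(state I) + 0.35·t(state V)
t(state V) = 1 + 0.25·t(state I) + 0.3·t(state V)
Solving: t(state I) = 3.5294, t(state V) = 2.6891.
Expected picoseconds from state V to state II: 2.6891.

2.6891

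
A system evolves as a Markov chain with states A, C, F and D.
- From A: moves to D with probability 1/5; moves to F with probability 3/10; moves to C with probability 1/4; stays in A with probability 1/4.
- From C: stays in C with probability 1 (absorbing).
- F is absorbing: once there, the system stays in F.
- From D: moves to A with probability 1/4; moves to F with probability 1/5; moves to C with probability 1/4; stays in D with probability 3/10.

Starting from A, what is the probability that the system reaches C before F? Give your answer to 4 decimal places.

Let h(s) be the probability of absorption at C starting from transient state s. Then h(C) = 1 and h(F) = 0. By first-step analysis:
h(A) = 0.25·h(A) + 0.25·1 + 0.3·0 + 0.2·h(D)
h(D) = 0.25·h(A) + 0.25·1 + 0.2·0 + 0.3·h(D)
Solving: h(A) = 0.4737, h(D) = 0.5263.
Starting from A, the probability is 0.4737.

0.4737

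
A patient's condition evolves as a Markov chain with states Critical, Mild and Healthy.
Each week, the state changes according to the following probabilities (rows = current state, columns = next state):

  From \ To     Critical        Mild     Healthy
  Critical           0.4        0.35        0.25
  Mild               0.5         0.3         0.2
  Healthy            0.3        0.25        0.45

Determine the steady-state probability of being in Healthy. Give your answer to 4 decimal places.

0.2934

Let the stationary distribution be π with π = πP and π_1 + π_2 + π_3 = 1.
π_1 = 0.4·π_1 + 0.5·π_2 + 0.3·π_3
π_2 = 0.35·π_1 + 0.3·π_2 + 0.25·π_3
Solving with the normalization constraint gives π = (0.4012, 0.3054, 0.2934).
So the stationary probability of Healthy is 0.2934.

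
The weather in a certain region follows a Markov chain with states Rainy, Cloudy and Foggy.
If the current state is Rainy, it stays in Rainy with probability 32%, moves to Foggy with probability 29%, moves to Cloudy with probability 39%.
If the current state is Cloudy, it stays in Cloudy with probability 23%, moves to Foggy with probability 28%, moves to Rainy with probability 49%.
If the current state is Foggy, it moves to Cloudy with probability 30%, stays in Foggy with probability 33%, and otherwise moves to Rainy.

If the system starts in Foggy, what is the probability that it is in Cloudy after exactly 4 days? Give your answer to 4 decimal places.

0.3130

Propagate the distribution vector 4 days from Foggy.
After 0 days: (0.0000, 0.0000, 1.0000)
After 1 day: (0.3700, 0.3000, 0.3300)
After 2 days: (0.3875, 0.3123, 0.3002)
After 3 days: (0.3881, 0.3130, 0.2989)
After 4 days: (0.3882, 0.3130, 0.2988)
P(in Cloudy after 4 days) = 0.3130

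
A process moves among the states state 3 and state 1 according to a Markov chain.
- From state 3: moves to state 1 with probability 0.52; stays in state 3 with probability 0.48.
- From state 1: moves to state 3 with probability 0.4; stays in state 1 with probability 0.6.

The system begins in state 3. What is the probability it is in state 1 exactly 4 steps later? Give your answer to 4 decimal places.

0.5652

Propagate the distribution vector 4 steps from state 3.
After 0 steps: (1.0000, 0.0000)
After 1 step: (0.4800, 0.5200)
After 2 steps: (0.4384, 0.5616)
After 3 steps: (0.4351, 0.5649)
After 4 steps: (0.4348, 0.5652)
P(in state 1 after 4 steps) = 0.5652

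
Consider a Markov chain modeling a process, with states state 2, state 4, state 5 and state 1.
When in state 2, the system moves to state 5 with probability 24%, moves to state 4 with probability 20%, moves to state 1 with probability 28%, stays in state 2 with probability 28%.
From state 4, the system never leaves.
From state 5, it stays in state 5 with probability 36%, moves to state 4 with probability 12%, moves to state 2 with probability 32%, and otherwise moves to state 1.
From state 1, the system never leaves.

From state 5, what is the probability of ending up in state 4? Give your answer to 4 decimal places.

Let h(s) be the probability of absorption at state 4 starting from transient state s. Then h(state 4) = 1 and h(state 1) = 0. By first-step analysis:
h(state 2) = 0.28·h(state 2) + 0.2·1 + 0.24·h(state 5) + 0.28·0
h(state 5) = 0.32·h(state 2) + 0.12·1 + 0.36·h(state 5) + 0.2·0
Solving: h(state 2) = 0.4083, h(state 5) = 0.3917.
Starting from state 5, the probability is 0.3917.

0.3917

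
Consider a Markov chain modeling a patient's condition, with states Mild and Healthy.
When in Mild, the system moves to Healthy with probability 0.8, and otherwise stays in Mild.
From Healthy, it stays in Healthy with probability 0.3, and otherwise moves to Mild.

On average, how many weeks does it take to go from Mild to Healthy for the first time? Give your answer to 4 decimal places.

1.2500

Let t(s) be the expected number of weeks to first reach Healthy from state s, with t(Healthy) = 0. Conditioning on the first week:
t(Mild) = 1 + 0.2·t(Mild)
Solving: t(Mild) = 1.2500.
Expected weeks from Mild to Healthy: 1.2500.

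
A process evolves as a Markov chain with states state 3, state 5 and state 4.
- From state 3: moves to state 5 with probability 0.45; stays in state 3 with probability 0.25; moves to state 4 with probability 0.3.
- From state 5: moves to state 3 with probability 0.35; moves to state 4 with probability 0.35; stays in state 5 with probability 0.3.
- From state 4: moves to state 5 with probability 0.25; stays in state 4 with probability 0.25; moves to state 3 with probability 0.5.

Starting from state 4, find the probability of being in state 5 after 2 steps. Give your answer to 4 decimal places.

Sum over the intermediate state after 1 step:
P = P(state 4→state 3)·P(state 3→state 5) + P(state 4→state 5)·P(state 5→state 5) + P(state 4→state 4)·P(state 4→state 5)
  = 0.5×0.45 + 0.25×0.3 + 0.25×0.25
  = 0.2250 + 0.0750 + 0.0625 = 0.3625

0.3625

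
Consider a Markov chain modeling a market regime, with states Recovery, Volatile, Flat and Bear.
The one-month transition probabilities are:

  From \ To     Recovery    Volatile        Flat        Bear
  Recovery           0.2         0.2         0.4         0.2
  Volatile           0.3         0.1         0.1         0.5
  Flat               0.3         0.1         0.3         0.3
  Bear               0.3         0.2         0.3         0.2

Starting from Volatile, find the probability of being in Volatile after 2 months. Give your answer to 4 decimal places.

Propagate the distribution vector 2 months from Volatile.
After 0 months: (0.0000, 1.0000, 0.0000, 0.0000)
After 1 month: (0.3000, 0.1000, 0.1000, 0.5000)
After 2 months: (0.2700, 0.1800, 0.3100, 0.2400)
P(in Volatile after 2 months) = 0.1800

0.1800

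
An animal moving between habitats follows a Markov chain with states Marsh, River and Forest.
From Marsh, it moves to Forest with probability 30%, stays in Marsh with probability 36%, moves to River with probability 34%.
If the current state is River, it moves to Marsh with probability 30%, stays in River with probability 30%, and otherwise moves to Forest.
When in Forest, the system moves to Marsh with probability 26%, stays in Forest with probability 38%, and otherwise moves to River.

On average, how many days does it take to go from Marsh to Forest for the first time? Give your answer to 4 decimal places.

Let t(s) be the expected number of days to first reach Forest from state s, with t(Forest) = 0. Conditioning on the first day:
t(Marsh) = 1 + 0.36·t(Marsh) + 0.34·t(River)
t(River) = 1 + 0.3·t(Marsh) + 0.3·t(River)
Solving: t(Marsh) = 3.0058, t(River) = 2.7168.
Expected days from Marsh to Forest: 3.0058.

3.0058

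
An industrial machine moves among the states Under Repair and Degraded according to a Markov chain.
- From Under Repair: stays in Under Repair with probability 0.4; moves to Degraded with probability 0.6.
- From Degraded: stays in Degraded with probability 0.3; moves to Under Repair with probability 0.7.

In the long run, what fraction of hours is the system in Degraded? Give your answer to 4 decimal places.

Let the stationary distribution be π with π = πP and π_1 + π_2 = 1.
π_1 = 0.4·π_1 + 0.7·π_2
Solving with the normalization constraint gives π = (0.5385, 0.4615).
So the stationary probability of Degraded is 0.4615.

0.4615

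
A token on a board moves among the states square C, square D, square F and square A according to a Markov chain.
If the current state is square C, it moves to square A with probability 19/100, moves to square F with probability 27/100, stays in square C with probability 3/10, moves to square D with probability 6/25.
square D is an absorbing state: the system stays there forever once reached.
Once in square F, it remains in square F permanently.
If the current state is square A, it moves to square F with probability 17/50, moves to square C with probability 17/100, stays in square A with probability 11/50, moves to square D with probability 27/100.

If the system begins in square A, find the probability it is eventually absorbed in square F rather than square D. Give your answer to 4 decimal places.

Let h(s) be the probability of absorption at square F starting from transient state s. Then h(square F) = 1 and h(square D) = 0. By first-step analysis:
h(square C) = 0.3·h(square C) + 0.24·0 + 0.27·1 + 0.19·h(square A)
h(square A) = 0.17·h(square C) + 0.27·0 + 0.34·1 + 0.22·h(square A)
Solving: h(square C) = 0.5357, h(square A) = 0.5527.
Starting from square A, the probability is 0.5527.

0.5527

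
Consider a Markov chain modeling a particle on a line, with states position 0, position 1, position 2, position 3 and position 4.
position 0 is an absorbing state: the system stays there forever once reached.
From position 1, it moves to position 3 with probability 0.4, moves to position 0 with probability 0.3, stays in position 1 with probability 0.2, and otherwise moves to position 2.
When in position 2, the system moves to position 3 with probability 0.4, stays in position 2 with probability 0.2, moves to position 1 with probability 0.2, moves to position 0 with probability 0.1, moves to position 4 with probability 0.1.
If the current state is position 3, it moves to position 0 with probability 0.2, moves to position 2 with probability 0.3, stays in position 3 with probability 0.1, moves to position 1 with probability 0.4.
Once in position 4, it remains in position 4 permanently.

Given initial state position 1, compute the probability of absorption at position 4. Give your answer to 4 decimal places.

Let h(s) be the probability of absorption at position 4 starting from transient state s. Then h(position 4) = 1 and h(position 0) = 0. By first-step analysis:
h(position 1) = 0.3·0 + 0.2·h(position 1) + 0.1·h(position 2) + 0.4·h(position 3)
h(position 2) = 0.1·0 + 0.2·h(position 1) + 0.2·h(position 2) + 0.4·h(position 3) + 0.1·1
h(position 3) = 0.2·0 + 0.4·h(position 1) + 0.3·h(position 2) + 0.1·h(position 3)
Solving: h(position 1) = 0.0714, h(position 2) = 0.1905, h(position 3) = 0.0952.
Starting from position 1, the probability is 0.0714.

0.0714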